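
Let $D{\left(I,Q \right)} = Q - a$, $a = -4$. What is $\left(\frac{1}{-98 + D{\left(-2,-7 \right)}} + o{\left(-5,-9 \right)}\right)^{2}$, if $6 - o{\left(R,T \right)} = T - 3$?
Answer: $\frac{3301489}{10201} \approx 323.64$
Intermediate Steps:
$D{\left(I,Q \right)} = 4 + Q$ ($D{\left(I,Q \right)} = Q - -4 = Q + 4 = 4 + Q$)
$o{\left(R,T \right)} = 9 - T$ ($o{\left(R,T \right)} = 6 - \left(T - 3\right) = 6 - \left(-3 + T\right) = 9 - T$)
$\left(\frac{1}{-98 + D{\left(-2,-7 \right)}} + o{\left(-5,-9 \right)}\right)^{2} = \left(\frac{1}{-98 + \left(4 - 7\right)} + \left(9 - -9\right)\right)^{2} = \left(\frac{1}{-98 - 3} + \left(9 + 9\right)\right)^{2} = \left(\frac{1}{-101} + 18\right)^{2} = \left(- \frac{1}{101} + 18\right)^{2} = \left(\frac{1817}{101}\right)^{2} = \frac{3301489}{10201}$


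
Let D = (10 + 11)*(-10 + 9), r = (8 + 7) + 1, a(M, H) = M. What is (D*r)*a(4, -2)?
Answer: -1344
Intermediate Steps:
r = 16 (r = 15 + 1 = 16)
D = -21 (D = 21*(-1) = -21)
(D*r)*a(4, -2) = -21*16*4 = -336*4 = -1344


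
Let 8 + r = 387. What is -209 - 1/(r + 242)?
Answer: -129790/621 ≈ -209.00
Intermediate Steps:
r = 379 (r = -8 + 387 = 379)
-209 - 1/(r + 242) = -209 - 1/(379 + 242) = -209 - 1/621 = -129790/621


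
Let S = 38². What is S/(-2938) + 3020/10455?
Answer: -622426/3071679 ≈ -0.20263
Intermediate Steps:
S = 1444
S/(-2938) + 3020/10455 = 1444/(-2938) + 3020/10455 = 1444*(-1/2938) + 3020*(1/10455) = -722/1469 + 604/2091 = -622426/3071679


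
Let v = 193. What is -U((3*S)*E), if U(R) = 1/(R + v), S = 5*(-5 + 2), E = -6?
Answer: -1/463 ≈ -0.0021598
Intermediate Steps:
S = -15 (S = 5*(-3) = -15)
U(R) = 1/(193 + R) (U(R) = 1/(R + 193) = 1/(193 + R))
-U((3*S)*E) = -1/(193 + (3*(-15))*(-6)) = -1/(193 - 45*(-6)) = -1/(193 + 270) = -1/463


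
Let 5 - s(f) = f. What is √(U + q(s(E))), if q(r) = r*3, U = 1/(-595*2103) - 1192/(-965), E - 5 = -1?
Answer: √247004199602668830/241498005 ≈ 2.0580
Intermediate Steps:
E = 4 (E = 5 - 1 = 4)
s(f) = 5 - f
U = 298306151/241498005 (U = -1/595*1/2103 - 1192*(-1/965) = -1/1251285 + 1192/965 = 298306151/241498005 ≈ 1.2352)
q(r) = 3*r
√(U + q(s(E))) = √(298306151/241498005 + 3*(5 - 1*4)) = √(298306151/241498005 + 3*(5 - 4)) = √(298306151/241498005 + 3*1) = √(298306151/241498005 + 3) = √(1022800166/241498005) = √247004199602668830/241498005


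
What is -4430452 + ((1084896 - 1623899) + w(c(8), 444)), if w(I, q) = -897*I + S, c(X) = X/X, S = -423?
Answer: -4970775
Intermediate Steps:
c(X) = 1
w(I, q) = -423 - 897*I (w(I, q) = -897*I - 423 = -423 - 897*I)
-4430452 + ((1084896 - 1623899) + w(c(8), 444)) = -4430452 + ((1084896 - 1623899) + (-423 - 897*1)) = -4430452 + (-539003 + (-423 - 897)) = -4430452 + (-539003 - 1320) = -4430452 - 540323 = -4970775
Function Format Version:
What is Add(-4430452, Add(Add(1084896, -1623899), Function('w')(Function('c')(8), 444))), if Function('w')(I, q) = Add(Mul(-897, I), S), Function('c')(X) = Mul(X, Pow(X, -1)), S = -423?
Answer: -4970775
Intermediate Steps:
Function('c')(X) = 1
Function('w')(I, q) = Add(-423, Mul(-897, I)) (Function('w')(I, q) = Add(Mul(-897, I), -423) = Add(-423, Mul(-897, I)))
Add(-4430452, Add(Add(1084896, -1623899), Function('w')(Function('c')(8), 444))) = Add(-4430452, Add(Add(1084896, -1623899), Add(-423, Mul(-897, 1)))) = Add(-4430452, Add(-539003, Add(-423, -897))) = Add(-4430452, Add(-539003, -1320)) = Add(-4430452, -540323) = -4970775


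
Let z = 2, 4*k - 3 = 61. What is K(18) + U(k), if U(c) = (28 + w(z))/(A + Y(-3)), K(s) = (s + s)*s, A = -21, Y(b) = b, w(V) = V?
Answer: 2587/4 ≈ 646.75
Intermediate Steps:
k = 16 (k = ¾ + (¼)*61 = ¾ + 61/4 = 16)
K(s) = 2*s² (K(s) = (2*s)*s = 2*s²)
U(c) = -5/4 (U(c) = (28 + 2)/(-21 - 3) = 30/(-24) = 30*(-1/24) = -5/4)
K(18) + U(k) = 2*18² - 5/4 = 2*324 - 5/4 = 648 - 5/4 = 2587/4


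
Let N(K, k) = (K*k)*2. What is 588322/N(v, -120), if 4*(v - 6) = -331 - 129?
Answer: 294161/13080 ≈ 22.489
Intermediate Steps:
v = -109 (v = 6 + (-331 - 129)/4 = 6 + (¼)*(-460) = 6 - 115 = -109)
N(K, k) = 2*K*k
588322/N(v, -120) = 588322/((2*(-109)*(-120))) = 588322/26160 = 588322*(1/26160) = 294161/13080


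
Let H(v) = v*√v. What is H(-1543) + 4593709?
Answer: 4593709 - 1543*I*√1543 ≈ 4.5937e+6 - 60611.0*I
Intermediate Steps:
H(v) = v^(3/2)
H(-1543) + 4593709 = (-1543)^(3/2) + 4593709 = -1543*I*√1543 + 4593709 = 4593709 - 1543*I*√1543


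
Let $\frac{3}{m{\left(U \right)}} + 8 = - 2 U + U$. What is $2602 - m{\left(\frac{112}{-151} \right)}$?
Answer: $\frac{2852245}{1096} \approx 2602.4$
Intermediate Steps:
$m{\left(U \right)} = \frac{3}{-8 - U}$ ($m{\left(U \right)} = \frac{3}{-8 + \left(- 2 U + U\right)} = \frac{3}{-8 - U}$)
$2602 - m{\left(\frac{112}{-151} \right)} = 2602 - - \frac{3}{8 + \frac{112}{-151}} = 2602 - - \frac{3}{8 + 112 \left(- \frac{1}{151}\right)} = 2602 - - \frac{3}{8 - \frac{112}{151}} = 2602 - - \frac{3}{\frac{1096}{151}} = 2602 - \left(-3\right) \frac{151}{1096} = 2602 - - \frac{453}{1096} = 2602 + \frac{453}{1096} = \frac{2852245}{1096}$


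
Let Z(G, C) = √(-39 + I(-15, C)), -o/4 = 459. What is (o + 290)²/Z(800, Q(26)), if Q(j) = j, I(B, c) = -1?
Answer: -597529*I*√10/5 ≈ -3.7791e+5*I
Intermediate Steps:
o = -1836 (o = -4*459 = -1836)
Z(G, C) = 2*I*√10 (Z(G, C) = √(-39 - 1) = √(-40) = 2*I*√10)
(o + 290)²/Z(800, Q(26)) = (-1836 + 290)²/((2*I*√10)) = (-1546)²*(-I*√10/20) = 2390116*(-I*√10/20) = -597529*I*√10/5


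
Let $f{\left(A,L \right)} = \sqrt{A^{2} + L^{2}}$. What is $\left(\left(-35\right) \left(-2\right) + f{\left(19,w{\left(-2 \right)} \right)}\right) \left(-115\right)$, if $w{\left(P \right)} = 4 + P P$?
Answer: $-8050 - 575 \sqrt{17} \approx -10421.0$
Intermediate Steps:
$w{\left(P \right)} = 4 + P^{2}$
$\left(\left(-35\right) \left(-2\right) + f{\left(19,w{\left(-2 \right)} \right)}\right) \left(-115\right) = \left(\left(-35\right) \left(-2\right) + \sqrt{19^{2} + \left(4 + \left(-2\right)^{2}\right)^{2}}\right) \left(-115\right) = \left(70 + \sqrt{361 + \left(4 + 4\right)^{2}}\right) \left(-115\right) = \left(70 + \sqrt{361 + 8^{2}}\right) \left(-115\right) = \left(70 + \sqrt{361 + 64}\right) \left(-115\right) = \left(70 + \sqrt{425}\right) \left(-115\right) = \left(70 + 5 \sqrt{17}\right) \left(-115\right) = -8050 - 575 \sqrt{17}$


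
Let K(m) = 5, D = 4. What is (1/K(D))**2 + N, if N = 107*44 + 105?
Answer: 120326/25 ≈ 4813.0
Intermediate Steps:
N = 4813 (N = 4708 + 105 = 4813)
(1/K(D))**2 + N = (1/5)**2 + 4813 = 1/25 + 4813 = 120326/25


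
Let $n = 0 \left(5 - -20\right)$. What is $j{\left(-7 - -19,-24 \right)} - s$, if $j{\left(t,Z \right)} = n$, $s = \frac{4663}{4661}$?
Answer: $- \frac{4663}{4661} \approx -1.0004$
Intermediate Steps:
$n = 0$ ($n = 0 \left(5 + 20\right) = 0 \cdot 25 = 0$)
$s = \frac{4663}{4661}$ ($s = 4663 \cdot \frac{1}{4661} = \frac{4663}{4661} \approx 1.0004$)
$j{\left(t,Z \right)} = 0$
$j{\left(-7 - -19,-24 \right)} - s = 0 - \frac{4663}{4661} = - \frac{4663}{4661}$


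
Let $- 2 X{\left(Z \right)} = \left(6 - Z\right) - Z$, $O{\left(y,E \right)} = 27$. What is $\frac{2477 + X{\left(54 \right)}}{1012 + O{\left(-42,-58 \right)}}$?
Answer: $\frac{2528}{1039} \approx 2.4331$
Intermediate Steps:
$X{\left(Z \right)} = -3 + Z$ ($X{\left(Z \right)} = - \frac{\left(6 - Z\right) - Z}{2} = - \frac{6 - 2 Z}{2} = -3 + Z$)
$\frac{2477 + X{\left(54 \right)}}{1012 + O{\left(-42,-58 \right)}} = \frac{2477 + \left(-3 + 54\right)}{1012 + 27} = \frac{2477 + 51}{1039} = 2528 \cdot \frac{1}{1039} = \frac{2528}{1039}$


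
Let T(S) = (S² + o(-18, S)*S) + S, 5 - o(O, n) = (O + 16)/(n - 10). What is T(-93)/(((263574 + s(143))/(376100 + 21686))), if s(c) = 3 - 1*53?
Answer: 1609602429/131762 ≈ 12216.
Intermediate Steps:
o(O, n) = 5 - (16 + O)/(-10 + n) (o(O, n) = 5 - (O + 16)/(n - 10) = 5 - (16 + O)/(-10 + n))
s(c) = -50 (s(c) = 3 - 53 = -50)
T(S) = S + S² + S*(-48 + 5*S)/(-10 + S) (T(S) = (S² + ((-66 - 1*(-18) + 5*S)/(-10 + S))*S) + S = (S² + ((-66 + 18 + 5*S)/(-10 + S))*S) + S = (S² + ((-48 + 5*S)/(-10 + S))*S) + S = (S² + S*(-48 + 5*S)/(-10 + S)) + S = S + S² + S*(-48 + 5*S)/(-10 + S))
T(-93)/(((263574 + s(143))/(376100 + 21686))) = (-93*(-58 + (-93)² - 4*(-93))/(-10 - 93))/(((263574 - 50)/(376100 + 21686))) = (-93*(-58 + 8649 + 372)/(-103))/((263524/397786)) = (-93*(-1/103)*8963)/((263524*(1/397786))) = 833559/(103*(131762/198893)) = (833559/103)*(198893/131762) = 1609602429/131762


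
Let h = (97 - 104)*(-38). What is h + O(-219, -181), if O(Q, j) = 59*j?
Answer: -10413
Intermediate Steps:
h = 266 (h = -7*(-38) = 266)
h + O(-219, -181) = 266 + 59*(-181) = 266 - 10679 = -10413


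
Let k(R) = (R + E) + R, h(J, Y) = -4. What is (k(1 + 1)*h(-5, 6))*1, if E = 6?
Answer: -40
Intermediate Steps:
k(R) = 6 + 2*R (k(R) = (R + 6) + R = (6 + R) + R = 6 + 2*R)
(k(1 + 1)*h(-5, 6))*1 = ((6 + 2*(1 + 1))*(-4))*1 = ((6 + 2*2)*(-4))*1 = ((6 + 4)*(-4))*1 = (10*(-4))*1 = -40*1 = -40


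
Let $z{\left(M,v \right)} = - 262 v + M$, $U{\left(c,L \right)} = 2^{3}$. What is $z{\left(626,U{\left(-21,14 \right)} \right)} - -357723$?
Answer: $356253$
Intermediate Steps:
$U{\left(c,L \right)} = 8$
$z{\left(M,v \right)} = M - 262 v$
$z{\left(626,U{\left(-21,14 \right)} \right)} - -357723 = \left(626 - 2096\right) - -357723 = \left(626 - 2096\right) + 357723 = -1470 + 357723 = 356253$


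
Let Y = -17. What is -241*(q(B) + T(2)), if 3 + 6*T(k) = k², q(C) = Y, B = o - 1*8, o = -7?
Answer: 24341/6 ≈ 4056.8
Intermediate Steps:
B = -15 (B = -7 - 1*8 = -7 - 8 = -15)
q(C) = -17
T(k) = -½ + k²/6
-241*(q(B) + T(2)) = -241*(-17 + (-½ + (⅙)*2²)) = -241*(-17 + (-½ + (⅙)*4)) = -241*(-17 + (-½ + ⅔)) = -241*(-17 + ⅙) = -241*(-101/6) = 24341/6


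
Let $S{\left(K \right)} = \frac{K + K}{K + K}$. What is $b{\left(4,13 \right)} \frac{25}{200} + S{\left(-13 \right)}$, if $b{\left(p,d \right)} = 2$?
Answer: $\frac{5}{4} \approx 1.25$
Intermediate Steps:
$S{\left(K \right)} = 1$ ($S{\left(K \right)} = \frac{2 K}{2 K} = 2 K \frac{1}{2 K} = 1$)
$b{\left(4,13 \right)} \frac{25}{200} + S{\left(-13 \right)} = 2 \cdot \frac{25}{200} + 1 = 2 \cdot 25 \cdot \frac{1}{200} + 1 = 2 \cdot \frac{1}{8} + 1 = \frac{1}{4} + 1 = \frac{5}{4}$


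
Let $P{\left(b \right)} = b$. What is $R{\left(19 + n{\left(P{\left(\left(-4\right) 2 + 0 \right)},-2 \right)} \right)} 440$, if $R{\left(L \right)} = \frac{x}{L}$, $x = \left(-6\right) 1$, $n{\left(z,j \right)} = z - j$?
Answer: $- \frac{2640}{13} \approx -203.08$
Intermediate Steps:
$x = -6$
$R{\left(L \right)} = - \frac{6}{L}$
$R{\left(19 + n{\left(P{\left(\left(-4\right) 2 + 0 \right)},-2 \right)} \right)} 440 = - \frac{6}{19 + \left(\left(\left(-4\right) 2 + 0\right) - -2\right)} 440 = - \frac{6}{19 + \left(\left(-8 + 0\right) + 2\right)} 440 = - \frac{6}{19 + \left(-8 + 2\right)} 440 = - \frac{6}{19 - 6} \cdot 440 = - \frac{6}{13} \cdot 440 = \left(-6\right) \frac{1}{13} \cdot 440 = \left(- \frac{6}{13}\right) 440 = - \frac{2640}{13}$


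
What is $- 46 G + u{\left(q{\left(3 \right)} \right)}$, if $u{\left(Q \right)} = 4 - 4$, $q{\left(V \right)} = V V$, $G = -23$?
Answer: $1058$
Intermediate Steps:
$q{\left(V \right)} = V^{2}$
$u{\left(Q \right)} = 0$ ($u{\left(Q \right)} = 4 - 4 = 0$)
$- 46 G + u{\left(q{\left(3 \right)} \right)} = \left(-46\right) \left(-23\right) + 0 = 1058 + 0 = 1058$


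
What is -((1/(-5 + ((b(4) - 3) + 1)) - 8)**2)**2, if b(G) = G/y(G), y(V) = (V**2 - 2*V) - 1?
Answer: -18141126721/4100625 ≈ -4424.0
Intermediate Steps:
y(V) = -1 + V**2 - 2*V
b(G) = G/(-1 + G**2 - 2*G)
-((1/(-5 + ((b(4) - 3) + 1)) - 8)**2)**2 = -((1/(-5 + ((4/(-1 + 4**2 - 2*4) - 3) + 1)) - 8)**2)**2 = -((1/(-5 + ((4/(-1 + 16 - 8) - 3) + 1)) - 8)**2)**2 = -((1/(-5 + ((4/7 - 3) + 1)) - 8)**2)**2 = -((1/(-5 + (-17/7 + 1)) - 8)**2)**2 = -((1/(-5 - 10/7) - 8)**2)**2 = -((1/(-45/7) - 8)**2)**2 = -((-7/45 - 8)**2)**2 = -((-367/45)**2)**2 = -(134689/2025)**2 = -1*18141126721/4100625 = -18141126721/4100625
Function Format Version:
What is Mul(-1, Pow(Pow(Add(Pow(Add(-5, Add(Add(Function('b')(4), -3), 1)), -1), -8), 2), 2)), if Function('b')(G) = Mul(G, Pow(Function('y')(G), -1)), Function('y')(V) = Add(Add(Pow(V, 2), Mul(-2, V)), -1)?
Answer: Rational(-18141126721, 4100625) ≈ -4424.0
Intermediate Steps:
Function('y')(V) = Add(-1, Pow(V, 2), Mul(-2, V))
Function('b')(G) = Mul(G, Pow(Add(-1, Pow(G, 2), Mul(-2, G)), -1))
Mul(-1, Pow(Pow(Add(Pow(Add(-5, Add(Add(Function('b')(4), -3), 1)), -1), -8), 2), 2)) = Mul(-1, Pow(Pow(Add(Pow(Add(-5, Add(Add(Mul(4, Pow(Add(-1, Pow(4, 2), Mul(-2, 4)), -1)), -3), 1)), -1), -8), 2), 2)) = Mul(-1, Pow(Pow(Add(Pow(Add(-5, Add(Add(Mul(4, Pow(Add(-1, 16, -8), -1)), -3), 1)), -1), -8), 2), 2)) = Mul(-1, Pow(Pow(Add(Pow(Add(-5, Add(Add(Mul(4, Pow(7, -1)), -3), 1)), -1), -8), 2), 2)) = Mul(-1, Pow(Pow(Add(Pow(Add(-5, Add(Add(Mul(4, Rational(1, 7)), -3), 1)), -1), -8), 2), 2)) = Mul(-1, Pow(Pow(Add(Pow(Add(-5, Add(Add(Rational(4, 7), -3), 1)), -1), -8), 2), 2)) = Mul(-1, Pow(Pow(Add(Pow(Add(-5, Add(Rational(-17, 7), 1)), -1), -8), 2), 2)) = Mul(-1, Pow(Pow(Add(Pow(Add(-5, Rational(-10, 7)), -1), -8), 2), 2)) = Mul(-1, Pow(Pow(Add(Pow(Rational(-45, 7), -1), -8), 2), 2)) = Mul(-1, Pow(Pow(Add(Rational(-7, 45), -8), 2), 2)) = Mul(-1, Pow(Pow(Rational(-367, 45), 2), 2)) = Mul(-1, Pow(Rational(134689, 2025), 2)) = Mul(-1, Rational(18141126721, 4100625)) = Rational(-18141126721, 4100625)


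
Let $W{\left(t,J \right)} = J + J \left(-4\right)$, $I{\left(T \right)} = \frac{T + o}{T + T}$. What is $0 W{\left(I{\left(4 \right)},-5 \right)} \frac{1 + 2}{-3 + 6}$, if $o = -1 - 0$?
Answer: $0$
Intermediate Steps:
$o = -1$ ($o = -1 + 0 = -1$)
$I{\left(T \right)} = \frac{-1 + T}{2 T}$ ($I{\left(T \right)} = \frac{T - 1}{T + T} = \frac{-1 + T}{2 T}$)
$W{\left(t,J \right)} = - 3 J$ ($W{\left(t,J \right)} = J - 4 J = - 3 J$)
$0 W{\left(I{\left(4 \right)},-5 \right)} \frac{1 + 2}{-3 + 6} = 0 \left(\left(-3\right) \left(-5\right)\right) \frac{1 + 2}{-3 + 6} = 0 \cdot 15 \cdot \frac{3}{3} = 0 \cdot 3 \cdot \frac{1}{3} = 0 \cdot 1 = 0$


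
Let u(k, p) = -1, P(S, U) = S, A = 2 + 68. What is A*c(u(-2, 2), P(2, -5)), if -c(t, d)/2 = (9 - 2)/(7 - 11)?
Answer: 245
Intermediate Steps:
A = 70
c(t, d) = 7/2 (c(t, d) = -2*(9 - 2)/(7 - 11) = -14/(-4) = -14*(-1)/4 = -2*(-7/4) = 7/2)
A*c(u(-2, 2), P(2, -5)) = 70*(7/2) = 245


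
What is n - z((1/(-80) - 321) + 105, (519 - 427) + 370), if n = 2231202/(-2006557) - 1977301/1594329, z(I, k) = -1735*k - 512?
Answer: 2565942638580940631/3199112015253 ≈ 8.0208e+5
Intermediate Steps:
z(I, k) = -512 - 1735*k
n = -7524837216115/3199112015253 (n = 2231202*(-1/2006557) - 1977301*1/1594329 = -2231202/2006557 - 1977301/1594329 = -7524837216115/3199112015253 ≈ -2.3522)
n - z((1/(-80) - 321) + 105, (519 - 427) + 370) = -7524837216115/3199112015253 - (-512 - 1735*((519 - 427) + 370)) = -7524837216115/3199112015253 - (-512 - 1735*(92 + 370)) = -7524837216115/3199112015253 - (-512 - 1735*462) = -7524837216115/3199112015253 - (-512 - 801570) = -7524837216115/3199112015253 - 1*(-802082) = -7524837216115/3199112015253 + 802082 = 2565942638580940631/3199112015253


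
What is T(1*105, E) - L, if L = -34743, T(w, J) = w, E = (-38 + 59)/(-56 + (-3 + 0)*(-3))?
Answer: 34848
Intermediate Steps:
E = -21/47 (E = 21/(-56 - 3*(-3)) = 21/(-56 + 9) = 21/(-47) = 21*(-1/47) = -21/47 ≈ -0.44681)
T(1*105, E) - L = 1*105 - 1*(-34743) = 105 + 34743 = 34848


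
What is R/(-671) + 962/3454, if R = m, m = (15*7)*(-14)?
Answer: 260131/105347 ≈ 2.4693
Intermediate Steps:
m = -1470 (m = 105*(-14) = -1470)
R = -1470
R/(-671) + 962/3454 = -1470/(-671) + 962/3454 = -1470*(-1/671) + 962*(1/3454) = 1470/671 + 481/1727 = 260131/105347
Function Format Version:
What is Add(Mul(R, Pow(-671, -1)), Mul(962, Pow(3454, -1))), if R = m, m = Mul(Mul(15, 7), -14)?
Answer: Rational(260131, 105347) ≈ 2.4693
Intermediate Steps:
m = -1470 (m = Mul(105, -14) = -1470)
R = -1470
Add(Mul(R, Pow(-671, -1)), Mul(962, Pow(3454, -1))) = Add(Mul(-1470, Pow(-671, -1)), Mul(962, Pow(3454, -1))) = Add(Mul(-1470, Rational(-1, 671)), Mul(962, Rational(1, 3454))) = Add(Rational(1470, 671), Rational(481, 1727)) = Rational(260131, 105347)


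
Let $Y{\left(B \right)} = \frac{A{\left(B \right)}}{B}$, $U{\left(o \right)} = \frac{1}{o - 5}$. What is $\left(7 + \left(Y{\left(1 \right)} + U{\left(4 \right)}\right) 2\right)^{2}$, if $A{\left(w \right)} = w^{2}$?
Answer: $49$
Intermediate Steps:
$U{\left(o \right)} = \frac{1}{-5 + o}$
$Y{\left(B \right)} = B$ ($Y{\left(B \right)} = \frac{B^{2}}{B} = B$)
$\left(7 + \left(Y{\left(1 \right)} + U{\left(4 \right)}\right) 2\right)^{2} = \left(7 + \left(1 + \frac{1}{-5 + 4}\right) 2\right)^{2} = \left(7 + \left(1 + \frac{1}{-1}\right) 2\right)^{2} = \left(7 + \left(1 - 1\right) 2\right)^{2} = \left(7 + 0 \cdot 2\right)^{2} = \left(7 + 0\right)^{2} = 7^{2} = 49$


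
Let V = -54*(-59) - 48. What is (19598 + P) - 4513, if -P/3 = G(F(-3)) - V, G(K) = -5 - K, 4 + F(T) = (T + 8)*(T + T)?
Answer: 24412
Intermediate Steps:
F(T) = -4 + 2*T*(8 + T) (F(T) = -4 + (T + 8)*(T + T) = -4 + (8 + T)*(2*T) = -4 + 2*T*(8 + T))
V = 3138 (V = 3186 - 48 = 3138)
P = 9327 (P = -3*((-5 - (-4 + 2*(-3)² + 16*(-3))) - 1*3138) = -3*((-5 - (-4 + 2*9 - 48)) - 3138) = -3*((-5 - (-4 + 18 - 48)) - 3138) = -3*((-5 - 1*(-34)) - 3138) = -3*((-5 + 34) - 3138) = -3*(29 - 3138) = -3*(-3109) = 9327)
(19598 + P) - 4513 = (19598 + 9327) - 4513 = 28925 - 4513 = 24412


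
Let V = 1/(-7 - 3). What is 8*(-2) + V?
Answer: -161/10 ≈ -16.100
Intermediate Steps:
V = -⅒ (V = 1/(-10) = -⅒ ≈ -0.10000)
8*(-2) + V = 8*(-2) - ⅒ = -16 - ⅒ = -161/10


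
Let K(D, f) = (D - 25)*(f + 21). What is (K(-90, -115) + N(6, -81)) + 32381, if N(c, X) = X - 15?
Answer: 43095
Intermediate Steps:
N(c, X) = -15 + X
K(D, f) = (-25 + D)*(21 + f)
(K(-90, -115) + N(6, -81)) + 32381 = ((-525 - 25*(-115) + 21*(-90) - 90*(-115)) + (-15 - 81)) + 32381 = ((-525 + 2875 - 1890 + 10350) - 96) + 32381 = (10810 - 96) + 32381 = 10714 + 32381 = 43095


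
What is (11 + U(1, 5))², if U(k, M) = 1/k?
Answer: 144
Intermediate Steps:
(11 + U(1, 5))² = (11 + 1/1)² = (11 + 1)² = 12² = 144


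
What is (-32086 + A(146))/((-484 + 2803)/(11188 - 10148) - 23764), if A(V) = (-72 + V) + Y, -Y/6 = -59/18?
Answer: 99816080/74136723 ≈ 1.3464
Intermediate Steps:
Y = 59/3 (Y = -(-354)/18 = -6*(-59/18) = 59/3 ≈ 19.667)
A(V) = -157/3 + V (A(V) = (-72 + V) + 59/3 = -157/3 + V)
(-32086 + A(146))/((-484 + 2803)/(11188 - 10148) - 23764) = (-32086 + (-157/3 + 146))/((-484 + 2803)/(11188 - 10148) - 23764) = (-32086 + 281/3)/(2319/1040 - 23764) = -95977/(3*(2319*(1/1040) - 23764)) = -95977/(3*(2319/1040 - 23764)) = -95977/(3*(-24712241/1040)) = -95977/3*(-1040/24712241) = 99816080/74136723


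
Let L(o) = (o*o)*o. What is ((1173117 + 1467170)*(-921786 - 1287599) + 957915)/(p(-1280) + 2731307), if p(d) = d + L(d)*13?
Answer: 5833409535580/27260245973 ≈ 213.99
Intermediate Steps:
L(o) = o³ (L(o) = o²*o = o³)
p(d) = d + 13*d³ (p(d) = d + d³*13 = d + 13*d³)
((1173117 + 1467170)*(-921786 - 1287599) + 957915)/(p(-1280) + 2731307) = ((1173117 + 1467170)*(-921786 - 1287599) + 957915)/((-1280 + 13*(-1280)³) + 2731307) = (2640287*(-2209385) + 957915)/((-1280 + 13*(-2097152000)) + 2731307) = (-5833410493495 + 957915)/((-1280 - 27262976000) + 2731307) = -5833409535580/(-27262977280 + 2731307) = -5833409535580/(-27260245973) = -5833409535580*(-1/27260245973) = 5833409535580/27260245973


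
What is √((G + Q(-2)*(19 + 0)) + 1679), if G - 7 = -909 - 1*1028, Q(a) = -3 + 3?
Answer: I*√251 ≈ 15.843*I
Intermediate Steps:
Q(a) = 0
G = -1930 (G = 7 + (-909 - 1*1028) = 7 + (-909 - 1028) = 7 - 1937 = -1930)
√((G + Q(-2)*(19 + 0)) + 1679) = √((-1930 + 0*(19 + 0)) + 1679) = √((-1930 + 0*19) + 1679) = √((-1930 + 0) + 1679) = √(-1930 + 1679) = √(-251) = I*√251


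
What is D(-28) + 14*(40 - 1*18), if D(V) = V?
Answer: 280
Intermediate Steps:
D(-28) + 14*(40 - 1*18) = -28 + 14*(40 - 1*18) = -28 + 14*(40 - 18) = -28 + 14*22 = -28 + 308 = 280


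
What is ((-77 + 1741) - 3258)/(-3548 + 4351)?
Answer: -1594/803 ≈ -1.9851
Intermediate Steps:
((-77 + 1741) - 3258)/(-3548 + 4351) = (1664 - 3258)/803 = -1594*1/803 = -1594/803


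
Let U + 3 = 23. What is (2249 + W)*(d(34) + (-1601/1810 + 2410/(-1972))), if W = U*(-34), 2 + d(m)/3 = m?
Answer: 65728439739/446165 ≈ 1.4732e+5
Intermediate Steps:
d(m) = -6 + 3*m
U = 20 (U = -3 + 23 = 20)
W = -680 (W = 20*(-34) = -680)
(2249 + W)*(d(34) + (-1601/1810 + 2410/(-1972))) = (2249 - 680)*((-6 + 3*34) + (-1601/1810 + 2410/(-1972))) = 1569*((-6 + 102) + (-1601*1/1810 + 2410*(-1/1972))) = 1569*(96 + (-1601/1810 - 1205/986)) = 1569*(96 - 939909/446165) = 1569*(41891931/446165) = 65728439739/446165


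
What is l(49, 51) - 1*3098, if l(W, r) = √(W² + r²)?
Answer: -3098 + √5002 ≈ -3027.3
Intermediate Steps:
l(49, 51) - 1*3098 = √(49² + 51²) - 1*3098 = √(2401 + 2601) - 3098 = √5002 - 3098 = -3098 + √5002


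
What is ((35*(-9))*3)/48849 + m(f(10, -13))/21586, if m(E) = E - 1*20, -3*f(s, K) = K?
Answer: -21164071/1054454514 ≈ -0.020071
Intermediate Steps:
f(s, K) = -K/3
m(E) = -20 + E (m(E) = E - 20 = -20 + E)
((35*(-9))*3)/48849 + m(f(10, -13))/21586 = ((35*(-9))*3)/48849 + (-20 - 1/3*(-13))/21586 = -315*3*(1/48849) + (-20 + 13/3)*(1/21586) = -945*1/48849 - 47/3*1/21586 = -315/16283 - 47/64758 = -21164071/1054454514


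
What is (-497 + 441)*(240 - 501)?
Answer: 14616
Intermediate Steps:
(-497 + 441)*(240 - 501) = -56*(-261) = 14616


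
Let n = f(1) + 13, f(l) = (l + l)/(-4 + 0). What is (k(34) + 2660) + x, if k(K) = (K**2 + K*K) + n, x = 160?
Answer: 10289/2 ≈ 5144.5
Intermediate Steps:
f(l) = -l/2 (f(l) = (2*l)/(-4) = (2*l)*(-1/4) = -l/2)
n = 25/2 (n = -1/2*1 + 13 = -1/2 + 13 = 25/2 ≈ 12.500)
k(K) = 25/2 + 2*K**2 (k(K) = (K**2 + K*K) + 25/2 = (K**2 + K**2) + 25/2 = 2*K**2 + 25/2 = 25/2 + 2*K**2)
(k(34) + 2660) + x = ((25/2 + 2*34**2) + 2660) + 160 = ((25/2 + 2*1156) + 2660) + 160 = ((25/2 + 2312) + 2660) + 160 = (4649/2 + 2660) + 160 = 9969/2 + 160 = 10289/2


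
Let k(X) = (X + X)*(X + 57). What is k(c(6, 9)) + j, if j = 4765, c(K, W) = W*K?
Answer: 16753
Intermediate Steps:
c(K, W) = K*W
k(X) = 2*X*(57 + X) (k(X) = (2*X)*(57 + X) = 2*X*(57 + X))
k(c(6, 9)) + j = 2*(6*9)*(57 + 6*9) + 4765 = 2*54*(57 + 54) + 4765 = 2*54*111 + 4765 = 11988 + 4765 = 16753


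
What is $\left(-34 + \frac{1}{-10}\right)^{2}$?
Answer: $\frac{116281}{100} \approx 1162.8$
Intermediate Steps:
$\left(-34 + \frac{1}{-10}\right)^{2} = \left(-34 - \frac{1}{10}\right)^{2} = \left(- \frac{341}{10}\right)^{2} = \frac{116281}{100}$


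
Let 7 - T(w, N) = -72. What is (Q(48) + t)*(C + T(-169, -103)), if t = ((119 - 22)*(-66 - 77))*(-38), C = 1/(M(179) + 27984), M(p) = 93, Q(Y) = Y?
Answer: 1169254108264/28077 ≈ 4.1645e+7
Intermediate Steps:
T(w, N) = 79 (T(w, N) = 7 - 1*(-72) = 7 + 72 = 79)
C = 1/28077 (C = 1/(93 + 27984) = 1/28077 ≈ 3.5616e-5)
t = 527098 (t = (97*(-143))*(-38) = -13871*(-38) = 527098)
(Q(48) + t)*(C + T(-169, -103)) = (48 + 527098)*(1/28077 + 79) = 527146*(2218084/28077) = 1169254108264/28077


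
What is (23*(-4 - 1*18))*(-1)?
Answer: 506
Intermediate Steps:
(23*(-4 - 1*18))*(-1) = (23*(-4 - 18))*(-1) = (23*(-22))*(-1) = -506*(-1) = 506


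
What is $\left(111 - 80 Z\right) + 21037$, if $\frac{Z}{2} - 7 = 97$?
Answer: $4508$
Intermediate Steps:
$Z = 208$ ($Z = 14 + 2 \cdot 97 = 14 + 194 = 208$)
$\left(111 - 80 Z\right) + 21037 = \left(111 - 16640\right) + 21037 = -16529 + 21037 = 4508$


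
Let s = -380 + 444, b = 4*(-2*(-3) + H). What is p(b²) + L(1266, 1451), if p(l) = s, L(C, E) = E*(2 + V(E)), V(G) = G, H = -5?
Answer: 2108367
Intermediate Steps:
b = 4 (b = 4*(-2*(-3) - 5) = 4*(6 - 5) = 4*1 = 4)
L(C, E) = E*(2 + E)
s = 64
p(l) = 64
p(b²) + L(1266, 1451) = 64 + 1451*(2 + 1451) = 64 + 1451*1453 = 64 + 2108303 = 2108367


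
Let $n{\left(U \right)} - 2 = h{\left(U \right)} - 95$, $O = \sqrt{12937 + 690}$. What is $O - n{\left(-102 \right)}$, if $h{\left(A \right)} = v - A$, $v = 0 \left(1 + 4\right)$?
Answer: $-9 + \sqrt{13627} \approx 107.73$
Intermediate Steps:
$v = 0$ ($v = 0 \cdot 5 = 0$)
$O = \sqrt{13627} \approx 116.73$
$h{\left(A \right)} = - A$ ($h{\left(A \right)} = 0 - A = - A$)
$n{\left(U \right)} = -93 - U$ ($n{\left(U \right)} = 2 - \left(95 + U\right) = -93 - U$)
$O - n{\left(-102 \right)} = \sqrt{13627} - \left(-93 - -102\right) = \sqrt{13627} - \left(-93 + 102\right) = \sqrt{13627} - 9 = -9 + \sqrt{13627}$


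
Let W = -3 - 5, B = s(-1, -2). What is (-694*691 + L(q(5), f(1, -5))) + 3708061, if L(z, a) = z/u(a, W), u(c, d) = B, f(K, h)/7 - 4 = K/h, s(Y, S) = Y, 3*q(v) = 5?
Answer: 9685516/3 ≈ 3.2285e+6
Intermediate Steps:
q(v) = 5/3 (q(v) = (1/3)*5 = 5/3)
B = -1
f(K, h) = 28 + 7*K/h (f(K, h) = 28 + 7*(K/h) = 28 + 7*K/h)
W = -8
u(c, d) = -1
L(z, a) = -z (L(z, a) = z/(-1) = z*(-1) = -z)
(-694*691 + L(q(5), f(1, -5))) + 3708061 = (-694*691 - 1*5/3) + 3708061 = (-479554 - 5/3) + 3708061 = -1438667/3 + 3708061 = 9685516/3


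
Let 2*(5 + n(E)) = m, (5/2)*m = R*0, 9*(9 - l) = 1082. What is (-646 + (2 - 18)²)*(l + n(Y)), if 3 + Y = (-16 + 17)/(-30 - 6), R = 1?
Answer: 135980/3 ≈ 45327.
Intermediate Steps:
l = -1001/9 (l = 9 - ⅑*1082 = 9 - 1082/9 = -1001/9 ≈ -111.22)
Y = -109/36 (Y = -3 + (-16 + 17)/(-30 - 6) = -3 + 1/(-36) = -3 + 1*(-1/36) = -3 - 1/36 = -109/36 ≈ -3.0278)
m = 0 (m = 2*(1*0)/5 = (⅖)*0 = 0)
n(E) = -5 (n(E) = -5 + (½)*0 = -5 + 0 = -5)
(-646 + (2 - 18)²)*(l + n(Y)) = (-646 + (2 - 18)²)*(-1001/9 - 5) = (-646 + (-16)²)*(-1046/9) = (-646 + 256)*(-1046/9) = -390*(-1046/9) = 135980/3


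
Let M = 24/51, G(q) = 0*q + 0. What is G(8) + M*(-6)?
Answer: -48/17 ≈ -2.8235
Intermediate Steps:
G(q) = 0 (G(q) = 0 + 0 = 0)
M = 8/17 (M = 24*(1/51) = 8/17 ≈ 0.47059)
G(8) + M*(-6) = 0 + (8/17)*(-6) = 0 - 48/17 = -48/17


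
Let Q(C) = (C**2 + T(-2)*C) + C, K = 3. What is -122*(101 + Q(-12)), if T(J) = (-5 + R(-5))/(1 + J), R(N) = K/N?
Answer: -101138/5 ≈ -20228.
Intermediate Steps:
R(N) = 3/N
T(J) = -28/(5*(1 + J)) (T(J) = (-5 + 3/(-5))/(1 + J) = (-5 + 3*(-1/5))/(1 + J) = (-5 - 3/5)/(1 + J) = -28/(5*(1 + J)))
Q(C) = C**2 + 33*C/5 (Q(C) = (C**2 + (-28/(5 + 5*(-2)))*C) + C = (C**2 + (-28/(5 - 10))*C) + C = (C**2 + (-28/(-5))*C) + C = (C**2 + (-28*(-1/5))*C) + C = (C**2 + 28*C/5) + C = C**2 + 33*C/5)
-122*(101 + Q(-12)) = -122*(101 + (1/5)*(-12)*(33 + 5*(-12))) = -122*(101 + (1/5)*(-12)*(33 - 60)) = -122*(101 + (1/5)*(-12)*(-27)) = -122*(101 + 324/5) = -122*829/5 = -101138/5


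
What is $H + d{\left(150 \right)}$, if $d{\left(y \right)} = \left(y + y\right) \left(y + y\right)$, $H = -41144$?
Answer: $48856$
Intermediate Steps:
$d{\left(y \right)} = 4 y^{2}$ ($d{\left(y \right)} = 2 y 2 y = 4 y^{2}$)
$H + d{\left(150 \right)} = -41144 + 4 \cdot 150^{2} = -41144 + 4 \cdot 22500 = -41144 + 90000 = 48856$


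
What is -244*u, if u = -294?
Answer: 71736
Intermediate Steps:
-244*u = -244*(-294) = 71736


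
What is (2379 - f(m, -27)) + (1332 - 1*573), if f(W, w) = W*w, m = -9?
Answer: 2895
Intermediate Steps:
(2379 - f(m, -27)) + (1332 - 1*573) = (2379 - (-9)*(-27)) + (1332 - 1*573) = (2379 - 1*243) + (1332 - 573) = (2379 - 243) + 759 = 2136 + 759 = 2895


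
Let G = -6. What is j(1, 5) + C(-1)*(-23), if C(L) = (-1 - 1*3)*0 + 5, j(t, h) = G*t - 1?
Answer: -122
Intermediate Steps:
j(t, h) = -1 - 6*t (j(t, h) = -6*t - 1 = -1 - 6*t)
C(L) = 5 (C(L) = (-1 - 3)*0 + 5 = -4*0 + 5 = 0 + 5 = 5)
j(1, 5) + C(-1)*(-23) = (-1 - 6*1) + 5*(-23) = (-1 - 6) - 115 = -7 - 115 = -122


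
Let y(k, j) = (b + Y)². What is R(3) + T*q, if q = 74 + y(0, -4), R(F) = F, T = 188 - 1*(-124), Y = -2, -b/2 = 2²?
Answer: 54291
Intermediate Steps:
b = -8 (b = -2*2² = -2*4 = -8)
T = 312 (T = 188 + 124 = 312)
y(k, j) = 100 (y(k, j) = (-8 - 2)² = (-10)² = 100)
q = 174 (q = 74 + 100 = 174)
R(3) + T*q = 3 + 312*174 = 3 + 54288 = 54291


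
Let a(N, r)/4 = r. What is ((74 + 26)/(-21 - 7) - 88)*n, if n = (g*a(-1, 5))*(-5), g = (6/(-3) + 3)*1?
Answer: 64100/7 ≈ 9157.1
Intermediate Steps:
a(N, r) = 4*r
g = 1 (g = (6*(-1/3) + 3)*1 = (-2 + 3)*1 = 1*1 = 1)
n = -100 (n = (1*(4*5))*(-5) = (1*20)*(-5) = 20*(-5) = -100)
((74 + 26)/(-21 - 7) - 88)*n = ((74 + 26)/(-21 - 7) - 88)*(-100) = (100/(-28) - 88)*(-100) = (100*(-1/28) - 88)*(-100) = (-25/7 - 88)*(-100) = -641/7*(-100) = 64100/7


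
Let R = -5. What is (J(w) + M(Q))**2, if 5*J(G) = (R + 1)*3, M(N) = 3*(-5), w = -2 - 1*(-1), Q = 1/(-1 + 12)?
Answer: 7569/25 ≈ 302.76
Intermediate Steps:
Q = 1/11 ≈ 0.090909
w = -1 (w = -2 + 1 = -1)
M(N) = -15
J(G) = -12/5 (J(G) = ((-5 + 1)*3)/5 = (-4*3)/5 = (1/5)*(-12) = -12/5)
(J(w) + M(Q))**2 = (-12/5 - 15)**2 = (-87/5)**2 = 7569/25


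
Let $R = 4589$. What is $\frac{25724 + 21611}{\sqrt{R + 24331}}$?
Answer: $\frac{9467 \sqrt{7230}}{2892} \approx 278.34$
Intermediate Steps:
$\frac{25724 + 21611}{\sqrt{R + 24331}} = \frac{25724 + 21611}{\sqrt{4589 + 24331}} = \frac{47335}{\sqrt{28920}} = \frac{47335}{2 \sqrt{7230}} = 47335 \frac{\sqrt{7230}}{14460} = \frac{9467 \sqrt{7230}}{2892}$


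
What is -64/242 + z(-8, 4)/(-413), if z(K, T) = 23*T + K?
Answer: -3340/7139 ≈ -0.46785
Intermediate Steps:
z(K, T) = K + 23*T
-64/242 + z(-8, 4)/(-413) = -64/242 + (-8 + 23*4)/(-413) = -64*1/242 + (-8 + 92)*(-1/413) = -32/121 + 84*(-1/413) = -32/121 - 12/59 = -3340/7139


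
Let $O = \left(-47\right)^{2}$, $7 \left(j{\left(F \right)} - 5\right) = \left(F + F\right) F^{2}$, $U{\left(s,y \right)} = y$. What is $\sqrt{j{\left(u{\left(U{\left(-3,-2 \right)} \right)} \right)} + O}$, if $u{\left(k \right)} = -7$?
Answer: $46$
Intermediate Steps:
$j{\left(F \right)} = 5 + \frac{2 F^{3}}{7}$ ($j{\left(F \right)} = 5 + \frac{\left(F + F\right) F^{2}}{7} = 5 + \frac{2 F F^{2}}{7} = 5 + \frac{2 F^{3}}{7}$)
$O = 2209$
$\sqrt{j{\left(u{\left(U{\left(-3,-2 \right)} \right)} \right)} + O} = \sqrt{\left(5 + \frac{2 \left(-7\right)^{3}}{7}\right) + 2209} = \sqrt{\left(5 + \frac{2}{7} \left(-343\right)\right) + 2209} = \sqrt{\left(5 - 98\right) + 2209} = \sqrt{-93 + 2209} = \sqrt{2116} = 46$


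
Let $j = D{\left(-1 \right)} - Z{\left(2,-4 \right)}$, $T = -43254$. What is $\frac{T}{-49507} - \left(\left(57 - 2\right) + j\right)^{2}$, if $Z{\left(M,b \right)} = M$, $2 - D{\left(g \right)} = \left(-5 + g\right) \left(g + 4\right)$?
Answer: $- \frac{263779549}{49507} \approx -5328.1$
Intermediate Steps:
$D{\left(g \right)} = 2 - \left(-5 + g\right) \left(4 + g\right)$ ($D{\left(g \right)} = 2 - \left(-5 + g\right) \left(g + 4\right) = 2 - \left(-5 + g\right) \left(4 + g\right)$)
$j = 18$ ($j = \left(22 - 1 - \left(-1\right)^{2}\right) - 2 = \left(22 - 1 - 1\right) - 2 = 20 - 2 = 18$)
$\frac{T}{-49507} - \left(\left(57 - 2\right) + j\right)^{2} = - \frac{43254}{-49507} - \left(\left(57 - 2\right) + 18\right)^{2} = \left(-43254\right) \left(- \frac{1}{49507}\right) - \left(55 + 18\right)^{2} = \frac{43254}{49507} - 73^{2} = \frac{43254}{49507} - 5329 = - \frac{263779549}{49507}$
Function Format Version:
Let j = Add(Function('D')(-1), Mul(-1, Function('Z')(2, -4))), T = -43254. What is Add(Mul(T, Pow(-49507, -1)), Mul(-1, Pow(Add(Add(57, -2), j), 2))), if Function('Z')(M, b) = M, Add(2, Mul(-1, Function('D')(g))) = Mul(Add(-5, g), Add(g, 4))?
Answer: Rational(-263779549, 49507) ≈ -5328.1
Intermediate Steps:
Function('D')(g) = Add(2, Mul(-1, Add(-5, g), Add(4, g))) (Function('D')(g) = Add(2, Mul(-1, Mul(Add(-5, g), Add(g, 4)))) = Add(2, Mul(-1, Mul(Add(-5, g), Add(4, g)))) = Add(2, Mul(-1, Add(-5, g), Add(4, g))))
j = 18 (j = Add(Add(22, -1, Mul(-1, Pow(-1, 2))), Mul(-1, 2)) = Add(Add(22, -1, Mul(-1, 1)), -2) = Add(Add(22, -1, -1), -2) = Add(20, -2) = 18)
Add(Mul(T, Pow(-49507, -1)), Mul(-1, Pow(Add(Add(57, -2), j), 2))) = Add(Mul(-43254, Pow(-49507, -1)), Mul(-1, Pow(Add(Add(57, -2), 18), 2))) = Add(Mul(-43254, Rational(-1, 49507)), Mul(-1, Pow(Add(55, 18), 2))) = Add(Rational(43254, 49507), Mul(-1, Pow(73, 2))) = Add(Rational(43254, 49507), Mul(-1, 5329)) = Add(Rational(43254, 49507), -5329) = Rational(-263779549, 49507)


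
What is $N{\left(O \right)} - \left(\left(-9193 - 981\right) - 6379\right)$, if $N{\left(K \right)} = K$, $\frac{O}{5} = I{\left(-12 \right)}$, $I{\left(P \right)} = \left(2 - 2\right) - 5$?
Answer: $16528$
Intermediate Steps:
$I{\left(P \right)} = -5$ ($I{\left(P \right)} = 0 - 5 = -5$)
$O = -25$ ($O = 5 \left(-5\right) = -25$)
$N{\left(O \right)} - \left(\left(-9193 - 981\right) - 6379\right) = -25 - \left(\left(-9193 - 981\right) - 6379\right) = -25 - \left(-10174 - 6379\right) = -25 - -16553 = -25 + 16553 = 16528$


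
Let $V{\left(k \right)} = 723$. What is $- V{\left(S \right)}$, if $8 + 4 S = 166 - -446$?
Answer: $-723$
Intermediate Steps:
$S = 151$ ($S = -2 + \frac{166 - -446}{4} = -2 + \frac{166 + 446}{4} = -2 + \frac{1}{4} \cdot 612 = -2 + 153 = 151$)
$- V{\left(S \right)} = \left(-1\right) 723 = -723$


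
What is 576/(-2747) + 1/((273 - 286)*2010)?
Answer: -224681/1071330 ≈ -0.20972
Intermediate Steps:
576/(-2747) + 1/((273 - 286)*2010) = 576*(-1/2747) + (1/2010)/(-13) = -576/2747 - 1/13*1/2010 = -576/2747 - 1/26130 = -224681/1071330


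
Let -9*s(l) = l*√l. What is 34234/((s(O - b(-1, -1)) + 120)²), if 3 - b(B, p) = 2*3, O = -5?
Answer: 1386477/(2*(540 + I*√2)²) ≈ 2.3773 - 0.012452*I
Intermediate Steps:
b(B, p) = -3 (b(B, p) = 3 - 2*3 = 3 - 1*6 = 3 - 6 = -3)
s(l) = -l^(3/2)/9 (s(l) = -l*√l/9 = -l^(3/2)/9)
34234/((s(O - b(-1, -1)) + 120)²) = 34234/((-(-5 - 1*(-3))^(3/2)/9 + 120)²) = 34234/((-(-5 + 3)^(3/2)/9 + 120)²) = 34234/((-(-2)*I*√2/9 + 120)²) = 34234/((2*I*√2/9 + 120)²) = 34234/((120 + 2*I*√2/9)²) = 34234/(120 + 2*I*√2/9)²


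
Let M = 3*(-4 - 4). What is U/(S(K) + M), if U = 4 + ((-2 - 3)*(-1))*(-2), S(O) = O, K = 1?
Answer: 6/23 ≈ 0.26087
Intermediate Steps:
M = -24 (M = 3*(-8) = -24)
U = -6 (U = 4 - 5*(-1)*(-2) = 4 + 5*(-2) = 4 - 10 = -6)
U/(S(K) + M) = -6/(1 - 24) = -6/(-23) = -6*(-1/23) = 6/23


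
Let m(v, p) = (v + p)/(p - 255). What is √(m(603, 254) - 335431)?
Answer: 4*I*√21018 ≈ 579.9*I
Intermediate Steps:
m(v, p) = (p + v)/(-255 + p)
√(m(603, 254) - 335431) = √((254 + 603)/(-255 + 254) - 335431) = √(857/(-1) - 335431) = √(-1*857 - 335431) = √(-857 - 335431) = √(-336288) = 4*I*√21018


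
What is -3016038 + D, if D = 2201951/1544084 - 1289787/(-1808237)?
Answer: -8420982702306944009/2792069819908 ≈ -3.0160e+6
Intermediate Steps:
D = 5973188740495/2792069819908 (D = 2201951*(1/1544084) - 1289787*(-1/1808237) = 2201951/1544084 + 1289787/1808237 = 5973188740495/2792069819908 ≈ 2.1393)
-3016038 + D = -3016038 + 5973188740495/2792069819908 = -8420982702306944009/2792069819908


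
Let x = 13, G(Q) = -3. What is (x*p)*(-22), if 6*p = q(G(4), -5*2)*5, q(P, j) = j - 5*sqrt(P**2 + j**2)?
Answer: 7150/3 + 3575*sqrt(109)/3 ≈ 14825.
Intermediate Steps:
p = -25/3 - 25*sqrt(109)/6 (p = ((-5*2 - 5*sqrt((-3)**2 + (-5*2)**2))*5)/6 = ((-10 - 5*sqrt(9 + (-10)**2))*5)/6 = ((-10 - 5*sqrt(9 + 100))*5)/6 = ((-10 - 5*sqrt(109))*5)/6 = (-50 - 25*sqrt(109))/6 = -25/3 - 25*sqrt(109)/6 ≈ -51.835)
(x*p)*(-22) = (13*(-25/3 - 25*sqrt(109)/6))*(-22) = (-325/3 - 325*sqrt(109)/6)*(-22) = 7150/3 + 3575*sqrt(109)/3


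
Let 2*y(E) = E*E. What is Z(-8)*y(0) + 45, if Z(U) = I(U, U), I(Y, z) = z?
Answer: 45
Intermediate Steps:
Z(U) = U
y(E) = E²/2 (y(E) = (E*E)/2 = E²/2)
Z(-8)*y(0) + 45 = -4*0² + 45 = -4*0 + 45 = -8*0 + 45 = 0 + 45 = 45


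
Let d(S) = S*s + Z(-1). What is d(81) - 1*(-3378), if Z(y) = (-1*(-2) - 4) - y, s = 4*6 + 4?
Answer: 5645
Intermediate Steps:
s = 28 (s = 24 + 4 = 28)
Z(y) = -2 - y (Z(y) = (2 - 4) - y = -2 - y)
d(S) = -1 + 28*S (d(S) = S*28 + (-2 - 1*(-1)) = 28*S + (-2 + 1) = 28*S - 1 = -1 + 28*S)
d(81) - 1*(-3378) = (-1 + 28*81) - 1*(-3378) = (-1 + 2268) + 3378 = 2267 + 3378 = 5645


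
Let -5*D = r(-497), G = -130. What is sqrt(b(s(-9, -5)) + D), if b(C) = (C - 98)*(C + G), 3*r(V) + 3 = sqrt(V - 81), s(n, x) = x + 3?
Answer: sqrt(2970045 - 255*I*sqrt(2))/15 ≈ 114.89 - 0.0069751*I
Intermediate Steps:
s(n, x) = 3 + x
r(V) = -1 + sqrt(-81 + V)/3 (r(V) = -1 + sqrt(V - 81)/3 = -1 + sqrt(-81 + V)/3)
b(C) = (-130 + C)*(-98 + C) (b(C) = (C - 98)*(C - 130) = (-98 + C)*(-130 + C) = (-130 + C)*(-98 + C))
D = 1/5 - 17*I*sqrt(2)/15 (D = -(-1 + sqrt(-81 - 497)/3)/5 = -(-1 + sqrt(-578)/3)/5 = -(-1 + (17*I*sqrt(2))/3)/5 = -(-1 + 17*I*sqrt(2)/3)/5 = 1/5 - 17*I*sqrt(2)/15 ≈ 0.2 - 1.6028*I)
sqrt(b(s(-9, -5)) + D) = sqrt((12740 + (3 - 5)**2 - 228*(3 - 5)) + (1/5 - 17*I*sqrt(2)/15)) = sqrt((12740 + (-2)**2 - 228*(-2)) + (1/5 - 17*I*sqrt(2)/15)) = sqrt((12740 + 4 + 456) + (1/5 - 17*I*sqrt(2)/15)) = sqrt(13200 + (1/5 - 17*I*sqrt(2)/15)) = sqrt(66001/5 - 17*I*sqrt(2)/15)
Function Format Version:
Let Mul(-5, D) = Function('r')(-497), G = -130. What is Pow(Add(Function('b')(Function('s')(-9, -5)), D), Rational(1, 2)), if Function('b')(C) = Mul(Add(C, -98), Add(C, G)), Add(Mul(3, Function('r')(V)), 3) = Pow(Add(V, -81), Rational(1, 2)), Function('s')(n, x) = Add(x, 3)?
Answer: Mul(Rational(1, 15), Pow(Add(2970045, Mul(-255, I, Pow(2, Rational(1, 2)))), Rational(1, 2))) ≈ Add(114.89, Mul(-0.0069751, I))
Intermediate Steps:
Function('s')(n, x) = Add(3, x)
Function('r')(V) = Add(-1, Mul(Rational(1, 3), Pow(Add(-81, V), Rational(1, 2)))) (Function('r')(V) = Add(-1, Mul(Rational(1, 3), Pow(Add(V, -81), Rational(1, 2)))) = Add(-1, Mul(Rational(1, 3), Pow(Add(-81, V), Rational(1, 2)))))
Function('b')(C) = Mul(Add(-130, C), Add(-98, C)) (Function('b')(C) = Mul(Add(C, -98), Add(C, -130)) = Mul(Add(-98, C), Add(-130, C)) = Mul(Add(-130, C), Add(-98, C)))
D = Add(Rational(1, 5), Mul(Rational(-17, 15), I, Pow(2, Rational(1, 2)))) (D = Mul(Rational(-1, 5), Add(-1, Mul(Rational(1, 3), Pow(Add(-81, -497), Rational(1, 2))))) = Mul(Rational(-1, 5), Add(-1, Mul(Rational(1, 3), Pow(-578, Rational(1, 2))))) = Mul(Rational(-1, 5), Add(-1, Mul(Rational(1, 3), Mul(17, I, Pow(2, Rational(1, 2)))))) = Mul(Rational(-1, 5), Add(-1, Mul(Rational(17, 3), I, Pow(2, Rational(1, 2))))) = Add(Rational(1, 5), Mul(Rational(-17, 15), I, Pow(2, Rational(1, 2)))) ≈ Add(0.20000, Mul(-1.6028, I)))
Pow(Add(Function('b')(Function('s')(-9, -5)), D), Rational(1, 2)) = Pow(Add(Add(12740, Pow(Add(3, -5), 2), Mul(-228, Add(3, -5))), Add(Rational(1, 5), Mul(Rational(-17, 15), I, Pow(2, Rational(1, 2))))), Rational(1, 2)) = Pow(Add(Add(12740, Pow(-2, 2), Mul(-228, -2)), Add(Rational(1, 5), Mul(Rational(-17, 15), I, Pow(2, Rational(1, 2))))), Rational(1, 2)) = Pow(Add(Add(12740, 4, 456), Add(Rational(1, 5), Mul(Rational(-17, 15), I, Pow(2, Rational(1, 2))))), Rational(1, 2)) = Pow(Add(13200, Add(Rational(1, 5), Mul(Rational(-17, 15), I, Pow(2, Rational(1, 2))))), Rational(1, 2)) = Pow(Add(Rational(66001, 5), Mul(Rational(-17, 15), I, Pow(2, Rational(1, 2)))), Rational(1, 2))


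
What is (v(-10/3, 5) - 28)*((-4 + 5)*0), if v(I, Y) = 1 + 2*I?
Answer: 0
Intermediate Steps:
(v(-10/3, 5) - 28)*((-4 + 5)*0) = ((1 + 2*(-10/3)) - 28)*((-4 + 5)*0) = ((1 + 2*(-10*1/3)) - 28)*(1*0) = ((1 + 2*(-10/3)) - 28)*0 = ((1 - 20/3) - 28)*0 = (-17/3 - 28)*0 = -101/3*0 = 0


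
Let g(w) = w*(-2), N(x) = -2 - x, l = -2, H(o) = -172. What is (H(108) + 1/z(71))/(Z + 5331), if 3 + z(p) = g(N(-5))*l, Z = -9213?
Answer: 1547/34938 ≈ 0.044278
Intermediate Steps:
g(w) = -2*w
z(p) = 9 (z(p) = -3 - 2*(-2 - 1*(-5))*(-2) = -3 - 2*(-2 + 5)*(-2) = -3 - 2*3*(-2) = -3 - 6*(-2) = -3 + 12 = 9)
(H(108) + 1/z(71))/(Z + 5331) = (-172 + 1/9)/(-9213 + 5331) = (-172 + ⅑)/(-3882) = -1547/9*(-1/3882) = 1547/34938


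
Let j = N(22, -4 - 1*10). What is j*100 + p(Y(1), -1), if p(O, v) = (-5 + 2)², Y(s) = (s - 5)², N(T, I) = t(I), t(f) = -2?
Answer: -191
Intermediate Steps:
N(T, I) = -2
j = -2
Y(s) = (-5 + s)²
p(O, v) = 9 (p(O, v) = (-3)² = 9)
j*100 + p(Y(1), -1) = -2*100 + 9 = -200 + 9 = -191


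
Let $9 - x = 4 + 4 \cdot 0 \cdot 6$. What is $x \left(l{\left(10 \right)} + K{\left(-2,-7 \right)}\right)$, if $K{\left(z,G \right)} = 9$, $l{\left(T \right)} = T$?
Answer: $95$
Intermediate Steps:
$x = 5$ ($x = 9 - \left(4 + 4 \cdot 0 \cdot 6\right) = 9 - \left(4 + 4 \cdot 0\right) = 9 - \left(4 + 0\right) = 9 - 4 = 5$)
$x \left(l{\left(10 \right)} + K{\left(-2,-7 \right)}\right) = 5 \left(10 + 9\right) = 5 \cdot 19 = 95$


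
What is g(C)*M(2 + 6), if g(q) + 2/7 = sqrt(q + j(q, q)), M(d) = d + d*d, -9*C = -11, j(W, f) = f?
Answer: -144/7 + 24*sqrt(22) ≈ 91.999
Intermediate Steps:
C = 11/9 (C = -1/9*(-11) = 11/9 ≈ 1.2222)
M(d) = d + d**2
g(q) = -2/7 + sqrt(2)*sqrt(q) (g(q) = -2/7 + sqrt(q + q) = -2/7 + sqrt(2*q) = -2/7 + sqrt(2)*sqrt(q))
g(C)*M(2 + 6) = (-2/7 + sqrt(2)*sqrt(11/9))*((2 + 6)*(1 + (2 + 6))) = (-2/7 + sqrt(2)*(sqrt(11)/3))*(8*(1 + 8)) = (-2/7 + sqrt(22)/3)*(8*9) = (-2/7 + sqrt(22)/3)*72 = -144/7 + 24*sqrt(22)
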